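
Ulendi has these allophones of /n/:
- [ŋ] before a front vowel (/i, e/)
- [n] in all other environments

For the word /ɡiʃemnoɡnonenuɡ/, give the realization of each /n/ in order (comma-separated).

Occurrence 1 (position 6): no conditioning environment matches → elsewhere allophone [n].
Occurrence 2 (position 9): no conditioning environment matches → elsewhere allophone [n].
Occurrence 3 (position 11): before a front vowel (/i, e/) → [ŋ].
Occurrence 4 (position 13): no conditioning environment matches → elsewhere allophone [n].

[n], [n], [ŋ], [n]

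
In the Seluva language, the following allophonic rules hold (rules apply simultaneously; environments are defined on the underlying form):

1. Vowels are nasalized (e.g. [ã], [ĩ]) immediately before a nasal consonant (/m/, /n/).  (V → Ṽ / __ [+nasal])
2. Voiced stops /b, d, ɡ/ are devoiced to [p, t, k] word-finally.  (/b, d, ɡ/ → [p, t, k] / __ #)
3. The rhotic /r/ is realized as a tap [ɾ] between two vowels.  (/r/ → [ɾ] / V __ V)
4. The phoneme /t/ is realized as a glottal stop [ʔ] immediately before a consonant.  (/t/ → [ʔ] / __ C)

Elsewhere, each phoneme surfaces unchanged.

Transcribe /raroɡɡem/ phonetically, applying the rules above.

[raɾoɡɡẽm]

/r/ (word-initial) is in the target of rule 3 but the environment (between two vowels) is not met → [r].
/a/ (between /r/ and /r/) fails the environment for rule 1, so it stays [a].
/r/ (between /a/ and /o/): between two vowels, so rule 3 applies → [ɾ].
/o/ (between /r/ and /ɡ/) is in the target of rule 1 but the environment (before a nasal consonant) is not met → [o].
/ɡ/ (between /o/ and /ɡ/) fails the environment for rule 2, so it stays [ɡ].
/ɡ/ (between /ɡ/ and /e/) is in the target of rule 2 but the environment (word-finally) is not met → [ɡ].
/e/ (between /ɡ/ and /m/): before a nasal consonant, so rule 1 applies → [ẽ].
/m/ stays [m].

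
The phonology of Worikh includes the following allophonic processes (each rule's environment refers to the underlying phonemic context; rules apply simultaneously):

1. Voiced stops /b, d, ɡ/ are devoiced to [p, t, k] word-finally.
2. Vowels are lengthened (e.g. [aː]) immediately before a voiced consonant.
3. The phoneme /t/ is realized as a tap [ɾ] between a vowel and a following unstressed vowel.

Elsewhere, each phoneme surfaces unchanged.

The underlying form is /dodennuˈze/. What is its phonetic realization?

/d/ (word-initial) is in the target of rule 1 but the environment (word-finally) is not met → [d].
/o/ (between /d/ and /d/): before a voiced consonant, so rule 2 applies → [oː].
/d/ (between /o/ and /e/) is in the target of rule 1 but the environment (word-finally) is not met → [d].
Rule 2 applies to /e/ (between /d/ and /n/: before a voiced consonant) → [eː].
/n/ — not in any rule's target class → [n].
/n/ (between /n/ and /u/) is unaffected → [n].
/u/ — between /n/ and /z/, before a voiced consonant — surfaces as [uː] (rule 2).
/z/ stays [z].
/e/ (word-final): rule 2 targets it, but not before a voiced consonant → unchanged [e].

[doːdeːnnuːˈze]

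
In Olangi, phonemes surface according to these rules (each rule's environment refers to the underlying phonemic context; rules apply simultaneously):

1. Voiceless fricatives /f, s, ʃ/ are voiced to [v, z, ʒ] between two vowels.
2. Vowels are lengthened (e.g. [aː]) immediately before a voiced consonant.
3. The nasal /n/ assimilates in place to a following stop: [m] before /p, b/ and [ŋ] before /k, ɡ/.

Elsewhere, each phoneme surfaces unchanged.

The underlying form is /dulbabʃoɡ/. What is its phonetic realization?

/d/ (word-initial) is unaffected → [d].
/u/ meets the environment for rule 2 (before a voiced consonant) → [uː].
/l/ (between /u/ and /b/): no rule targets it → [l].
/b/ — not in any rule's target class → [b].
Rule 2 applies to /a/ (between /b/ and /b/: before a voiced consonant) → [aː].
/b/ — not in any rule's target class → [b].
/ʃ/ — between /b/ and /o/; rule 1 does not apply here → [ʃ].
/o/ (between /ʃ/ and /ɡ/) occurs before a voiced consonant → [oː] by rule 2.
/ɡ/ (word-final): no rule targets it → [ɡ].

[duːlbaːbʃoːɡ]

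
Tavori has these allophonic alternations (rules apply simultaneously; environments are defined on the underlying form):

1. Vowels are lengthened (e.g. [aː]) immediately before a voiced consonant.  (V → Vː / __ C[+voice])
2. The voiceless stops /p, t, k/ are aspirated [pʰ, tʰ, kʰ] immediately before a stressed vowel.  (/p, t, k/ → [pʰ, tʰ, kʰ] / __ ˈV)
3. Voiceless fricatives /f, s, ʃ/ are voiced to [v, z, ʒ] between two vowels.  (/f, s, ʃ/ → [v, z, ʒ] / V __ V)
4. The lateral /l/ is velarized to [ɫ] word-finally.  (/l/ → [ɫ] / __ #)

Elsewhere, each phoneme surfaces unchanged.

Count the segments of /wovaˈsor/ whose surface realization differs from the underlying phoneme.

Segments that undergo a rule: /o/ → [oː] (rule 1); /s/ → [z] (rule 3); /o/ → [oː] (rule 1).
All other segments surface unchanged.

3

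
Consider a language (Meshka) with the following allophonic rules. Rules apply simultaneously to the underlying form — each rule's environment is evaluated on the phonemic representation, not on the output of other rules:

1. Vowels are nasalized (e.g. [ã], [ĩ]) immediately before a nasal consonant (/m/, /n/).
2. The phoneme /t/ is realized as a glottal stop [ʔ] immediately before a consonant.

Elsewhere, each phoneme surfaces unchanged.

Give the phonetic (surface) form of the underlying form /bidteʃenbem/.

/b/ stays [b].
/i/ (between /b/ and /d/) is in the target of rule 1 but the environment (before a nasal consonant) is not met → [i].
/d/ stays [d].
/t/ — between /d/ and /e/; rule 2 does not apply here → [t].
/e/ (between /t/ and /ʃ/): rule 1 targets it, but not before a nasal consonant → unchanged [e].
/ʃ/ (between /e/ and /e/): no rule targets it → [ʃ].
/e/ (between /ʃ/ and /n/): before a nasal consonant, so rule 1 applies → [ẽ].
/n/ (between /e/ and /b/) is unaffected → [n].
/b/ (between /n/ and /e/): no rule targets it → [b].
/e/ (between /b/ and /m/): before a nasal consonant, so rule 1 applies → [ẽ].
/m/ (word-final) is unaffected → [m].

[bidteʃẽnbẽm]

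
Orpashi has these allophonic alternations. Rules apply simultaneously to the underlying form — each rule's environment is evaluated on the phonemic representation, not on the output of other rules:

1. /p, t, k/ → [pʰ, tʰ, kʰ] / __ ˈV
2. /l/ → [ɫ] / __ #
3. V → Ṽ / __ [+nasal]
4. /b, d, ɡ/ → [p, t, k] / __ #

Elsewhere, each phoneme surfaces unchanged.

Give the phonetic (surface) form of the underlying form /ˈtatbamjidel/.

/t/ (word-initial): immediately before a stressed vowel, so rule 1 applies → [tʰ].
/a/ — between /t/ and /t/; rule 3 does not apply here → [a].
/t/ (between /a/ and /b/) fails the environment for rule 1, so it stays [t].
/b/ (between /t/ and /a/) fails the environment for rule 4, so it stays [b].
/a/ — between /b/ and /m/, before a nasal consonant — surfaces as [ã] (rule 3).
/i/ (between /j/ and /d/) is in the target of rule 3 but the environment (before a nasal consonant) is not met → [i].
/d/ (between /i/ and /e/) fails the environment for rule 4, so it stays [d].
/e/ (between /d/ and /l/) is in the target of rule 3 but the environment (before a nasal consonant) is not met → [e].
Rule 2 applies to /l/ (word-final: word-finally) → [ɫ].

[ˈtʰatbãmjideɫ]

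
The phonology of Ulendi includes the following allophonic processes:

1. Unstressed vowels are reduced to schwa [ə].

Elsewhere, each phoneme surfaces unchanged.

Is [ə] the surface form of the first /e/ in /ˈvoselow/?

/e/ (between /s/ and /l/) occurs in an unstressed syllable → [ə] by rule 1.
The actual realization is [ə], which matches [ə].

Yes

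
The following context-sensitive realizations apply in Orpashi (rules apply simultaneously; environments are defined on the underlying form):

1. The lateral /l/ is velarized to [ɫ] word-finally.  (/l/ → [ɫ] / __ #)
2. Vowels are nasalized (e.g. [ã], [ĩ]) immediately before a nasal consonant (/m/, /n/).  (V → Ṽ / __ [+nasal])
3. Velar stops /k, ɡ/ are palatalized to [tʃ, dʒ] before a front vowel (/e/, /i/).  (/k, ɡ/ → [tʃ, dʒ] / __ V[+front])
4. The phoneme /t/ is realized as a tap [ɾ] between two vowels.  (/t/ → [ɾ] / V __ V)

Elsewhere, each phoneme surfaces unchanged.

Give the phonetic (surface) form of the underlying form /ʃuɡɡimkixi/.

/ʃ/ (word-initial): no rule targets it → [ʃ].
/u/ — between /ʃ/ and /ɡ/; rule 2 does not apply here → [u].
/ɡ/ (between /u/ and /ɡ/) is in the target of rule 3 but the environment (before a front vowel) is not met → [ɡ].
Rule 3 applies to /ɡ/ (between /ɡ/ and /i/: before a front vowel) → [dʒ].
/i/ meets the environment for rule 2 (before a nasal consonant) → [ĩ].
/m/ — not in any rule's target class → [m].
/k/ — between /m/ and /i/, before a front vowel — surfaces as [tʃ] (rule 3).
/i/ (between /k/ and /x/) is in the target of rule 2 but the environment (before a nasal consonant) is not met → [i].
/x/ (between /i/ and /i/) is unaffected → [x].
/i/ (word-final): rule 2 targets it, but not before a nasal consonant → unchanged [i].

[ʃuɡdʒĩmtʃixi]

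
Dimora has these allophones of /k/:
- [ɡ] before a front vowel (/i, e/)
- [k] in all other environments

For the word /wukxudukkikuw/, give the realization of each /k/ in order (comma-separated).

[k], [k], [ɡ], [k]

Occurrence 1 (position 3): no conditioning environment matches → elsewhere allophone [k].
Occurrence 2 (position 8): no conditioning environment matches → elsewhere allophone [k].
Occurrence 3 (position 9): before a front vowel (/i, e/) → [ɡ].
Occurrence 4 (position 11): no conditioning environment matches → elsewhere allophone [k].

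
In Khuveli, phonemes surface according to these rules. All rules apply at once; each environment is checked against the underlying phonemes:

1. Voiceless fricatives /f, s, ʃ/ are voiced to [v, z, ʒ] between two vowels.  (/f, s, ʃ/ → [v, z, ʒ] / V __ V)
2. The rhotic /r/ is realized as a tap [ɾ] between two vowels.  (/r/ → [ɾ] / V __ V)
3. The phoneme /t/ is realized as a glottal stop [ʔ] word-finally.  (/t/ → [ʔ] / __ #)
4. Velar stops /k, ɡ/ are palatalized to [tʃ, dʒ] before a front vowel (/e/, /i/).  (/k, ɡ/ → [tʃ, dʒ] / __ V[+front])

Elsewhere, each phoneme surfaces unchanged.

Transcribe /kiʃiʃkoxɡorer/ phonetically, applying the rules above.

/k/ (word-initial) occurs before a front vowel → [tʃ] by rule 4.
/i/ stays [i].
/ʃ/ — between /i/ and /i/, between two vowels — surfaces as [ʒ] (rule 1).
/i/ (between /ʃ/ and /ʃ/): no rule targets it → [i].
/ʃ/ (between /i/ and /k/) fails the environment for rule 1, so it stays [ʃ].
/k/ (between /ʃ/ and /o/) is in the target of rule 4 but the environment (before a front vowel) is not met → [k].
/o/ — not in any rule's target class → [o].
/x/ (between /o/ and /ɡ/): no rule targets it → [x].
/ɡ/ — between /x/ and /o/; rule 4 does not apply here → [ɡ].
/o/ (between /ɡ/ and /r/): no rule targets it → [o].
/r/ (between /o/ and /e/) occurs between two vowels → [ɾ] by rule 2.
/e/ stays [e].
/r/ (word-final) fails the environment for rule 2, so it stays [r].

[tʃiʒiʃkoxɡoɾer]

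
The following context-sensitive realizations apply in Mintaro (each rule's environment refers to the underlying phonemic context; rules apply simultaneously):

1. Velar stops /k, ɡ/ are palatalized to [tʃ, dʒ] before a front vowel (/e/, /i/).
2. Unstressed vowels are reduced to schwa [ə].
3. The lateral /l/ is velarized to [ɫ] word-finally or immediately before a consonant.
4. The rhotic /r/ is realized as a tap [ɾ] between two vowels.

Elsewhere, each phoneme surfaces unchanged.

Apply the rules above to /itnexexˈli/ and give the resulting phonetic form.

/i/ (word-initial): in an unstressed syllable, so rule 2 applies → [ə].
/t/ (between /i/ and /n/): no rule targets it → [t].
/n/ (between /t/ and /e/) is unaffected → [n].
/e/ (between /n/ and /x/) occurs in an unstressed syllable → [ə] by rule 2.
/x/ (between /e/ and /e/): no rule targets it → [x].
/e/ — between /x/ and /x/, in an unstressed syllable — surfaces as [ə] (rule 2).
/x/ (between /e/ and /l/): no rule targets it → [x].
/l/ — between /x/ and /i/; rule 3 does not apply here → [l].
/i/ (word-final) is in the target of rule 2 but the environment (in an unstressed syllable) is not met → [i].

[ətnəxəxˈli]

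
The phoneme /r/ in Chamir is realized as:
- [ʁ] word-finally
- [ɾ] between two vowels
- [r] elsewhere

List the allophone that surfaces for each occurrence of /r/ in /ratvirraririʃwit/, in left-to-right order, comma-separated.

Occurrence 1 (position 1): no conditioning environment matches → elsewhere allophone [r].
Occurrence 2 (position 6): no conditioning environment matches → elsewhere allophone [r].
Occurrence 3 (position 7): no conditioning environment matches → elsewhere allophone [r].
Occurrence 4 (position 9): between two vowels → [ɾ].
Occurrence 5 (position 11): between two vowels → [ɾ].

[r], [r], [r], [ɾ], [ɾ]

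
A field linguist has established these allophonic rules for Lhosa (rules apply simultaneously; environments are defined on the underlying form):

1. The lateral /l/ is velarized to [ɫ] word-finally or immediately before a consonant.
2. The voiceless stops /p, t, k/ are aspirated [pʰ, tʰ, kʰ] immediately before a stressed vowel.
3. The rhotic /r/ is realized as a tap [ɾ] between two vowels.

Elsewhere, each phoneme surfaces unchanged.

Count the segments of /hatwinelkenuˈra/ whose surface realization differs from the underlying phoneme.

Segments that undergo a rule: /l/ → [ɫ] (rule 1); /r/ → [ɾ] (rule 3).
All other segments surface unchanged.

2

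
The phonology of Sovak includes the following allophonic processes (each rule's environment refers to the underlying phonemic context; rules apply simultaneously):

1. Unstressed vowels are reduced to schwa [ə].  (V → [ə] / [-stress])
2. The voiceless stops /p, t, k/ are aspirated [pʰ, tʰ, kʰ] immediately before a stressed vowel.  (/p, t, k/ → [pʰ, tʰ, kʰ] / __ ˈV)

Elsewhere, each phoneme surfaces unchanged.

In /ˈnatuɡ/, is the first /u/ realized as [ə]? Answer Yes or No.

Rule 1 applies to /u/ (between /t/ and /ɡ/: in an unstressed syllable) → [ə].
The actual realization is [ə], which matches [ə].

Yes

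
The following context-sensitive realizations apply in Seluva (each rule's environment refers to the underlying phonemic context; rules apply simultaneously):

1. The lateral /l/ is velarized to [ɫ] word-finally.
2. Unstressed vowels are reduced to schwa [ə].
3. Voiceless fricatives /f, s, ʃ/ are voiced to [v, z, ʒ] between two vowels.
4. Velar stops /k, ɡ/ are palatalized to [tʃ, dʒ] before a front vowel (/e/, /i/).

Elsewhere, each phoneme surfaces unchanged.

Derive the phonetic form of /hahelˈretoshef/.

[həhəlˈretəshəf]

/a/ meets the environment for rule 2 (in an unstressed syllable) → [ə].
/e/ — between /h/ and /l/, in an unstressed syllable — surfaces as [ə] (rule 2).
/l/ — between /e/ and /r/; rule 1 does not apply here → [l].
/e/ (between /r/ and /t/) is in the target of rule 2 but the environment (in an unstressed syllable) is not met → [e].
/o/ (between /t/ and /s/) occurs in an unstressed syllable → [ə] by rule 2.
/s/ (between /o/ and /h/): rule 3 targets it, but not between two vowels → unchanged [s].
/e/ meets the environment for rule 2 (in an unstressed syllable) → [ə].
/f/ (word-final): rule 3 targets it, but not between two vowels → unchanged [f].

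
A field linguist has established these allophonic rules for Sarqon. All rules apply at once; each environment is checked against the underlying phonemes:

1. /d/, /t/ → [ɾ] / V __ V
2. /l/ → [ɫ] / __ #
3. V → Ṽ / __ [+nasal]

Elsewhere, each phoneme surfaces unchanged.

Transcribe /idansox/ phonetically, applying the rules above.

[iɾãnsox]

/i/ — word-initial; rule 3 does not apply here → [i].
/d/ meets the environment for rule 1 (between two vowels) → [ɾ].
/a/ — between /d/ and /n/, before a nasal consonant — surfaces as [ã] (rule 3).
/o/ (between /s/ and /x/): rule 3 targets it, but not before a nasal consonant → unchanged [o].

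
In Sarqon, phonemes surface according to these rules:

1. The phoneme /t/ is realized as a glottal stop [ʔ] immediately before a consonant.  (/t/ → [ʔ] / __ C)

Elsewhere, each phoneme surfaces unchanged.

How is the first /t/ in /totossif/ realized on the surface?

[t]

/t/ — word-initial; rule 1 does not apply here → [t].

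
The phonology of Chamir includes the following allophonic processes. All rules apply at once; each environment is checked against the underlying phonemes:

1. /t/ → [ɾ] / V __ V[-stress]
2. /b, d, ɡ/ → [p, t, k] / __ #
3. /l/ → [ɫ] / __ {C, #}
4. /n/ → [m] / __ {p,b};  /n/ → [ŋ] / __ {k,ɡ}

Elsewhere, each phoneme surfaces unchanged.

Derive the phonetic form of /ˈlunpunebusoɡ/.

/l/ (word-initial) is in the target of rule 3 but the environment (word-finally or immediately before a consonant) is not met → [l].
/u/ — not in any rule's target class → [u].
Rule 4 applies to /n/ (between /u/ and /p/: before a labial or velar stop) → [m].
/p/ (between /n/ and /u/) is unaffected → [p].
/u/ (between /p/ and /n/) is unaffected → [u].
/n/ (between /u/ and /e/) fails the environment for rule 4, so it stays [n].
/e/ (between /n/ and /b/) is unaffected → [e].
/b/ (between /e/ and /u/) fails the environment for rule 2, so it stays [b].
/u/ (between /b/ and /s/): no rule targets it → [u].
/s/ stays [s].
/o/ stays [o].
/ɡ/ (word-final): word-finally, so rule 2 applies → [k].

[ˈlumpunebusok]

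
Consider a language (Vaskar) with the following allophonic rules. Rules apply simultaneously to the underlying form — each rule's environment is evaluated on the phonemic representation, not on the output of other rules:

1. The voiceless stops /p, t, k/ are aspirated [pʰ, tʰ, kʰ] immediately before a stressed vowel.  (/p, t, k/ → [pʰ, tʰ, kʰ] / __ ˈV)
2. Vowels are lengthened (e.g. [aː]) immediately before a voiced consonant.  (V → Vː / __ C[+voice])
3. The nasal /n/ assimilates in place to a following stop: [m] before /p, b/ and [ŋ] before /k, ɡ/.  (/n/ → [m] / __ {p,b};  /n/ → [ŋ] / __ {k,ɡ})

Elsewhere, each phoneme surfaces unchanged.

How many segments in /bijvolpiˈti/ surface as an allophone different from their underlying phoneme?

3

Segments that undergo a rule: /i/ → [iː] (rule 2); /o/ → [oː] (rule 2); /t/ → [tʰ] (rule 1).
All other segments surface unchanged.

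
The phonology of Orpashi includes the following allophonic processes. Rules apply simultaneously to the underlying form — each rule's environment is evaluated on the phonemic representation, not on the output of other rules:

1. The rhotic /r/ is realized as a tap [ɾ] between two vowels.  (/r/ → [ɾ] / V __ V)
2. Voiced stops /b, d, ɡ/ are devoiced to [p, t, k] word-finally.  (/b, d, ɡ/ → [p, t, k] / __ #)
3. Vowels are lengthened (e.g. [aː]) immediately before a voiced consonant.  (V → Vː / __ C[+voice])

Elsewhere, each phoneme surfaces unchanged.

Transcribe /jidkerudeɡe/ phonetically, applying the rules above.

[jiːdkeːɾuːdeːɡe]

/j/ (word-initial) is unaffected → [j].
/i/ (between /j/ and /d/): before a voiced consonant, so rule 3 applies → [iː].
/d/ (between /i/ and /k/) fails the environment for rule 2, so it stays [d].
/k/ (between /d/ and /e/): no rule targets it → [k].
/e/ (between /k/ and /r/) occurs before a voiced consonant → [eː] by rule 3.
/r/ meets the environment for rule 1 (between two vowels) → [ɾ].
Rule 3 applies to /u/ (between /r/ and /d/: before a voiced consonant) → [uː].
/d/ (between /u/ and /e/) is in the target of rule 2 but the environment (word-finally) is not met → [d].
/e/ meets the environment for rule 3 (before a voiced consonant) → [eː].
/ɡ/ (between /e/ and /e/): rule 2 targets it, but not word-finally → unchanged [ɡ].
/e/ (word-final): rule 3 targets it, but not before a voiced consonant → unchanged [e].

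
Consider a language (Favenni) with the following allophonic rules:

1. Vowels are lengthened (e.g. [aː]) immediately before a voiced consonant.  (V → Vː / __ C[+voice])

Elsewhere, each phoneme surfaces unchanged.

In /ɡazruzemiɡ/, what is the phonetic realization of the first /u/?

/u/ (between /r/ and /z/) occurs before a voiced consonant → [uː] by rule 1.

[uː]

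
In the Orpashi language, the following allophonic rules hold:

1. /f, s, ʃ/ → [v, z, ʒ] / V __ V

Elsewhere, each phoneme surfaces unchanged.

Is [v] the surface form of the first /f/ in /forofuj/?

No

/f/ (word-initial) fails the environment for rule 1, so it stays [f].
The actual realization is [f], not [v].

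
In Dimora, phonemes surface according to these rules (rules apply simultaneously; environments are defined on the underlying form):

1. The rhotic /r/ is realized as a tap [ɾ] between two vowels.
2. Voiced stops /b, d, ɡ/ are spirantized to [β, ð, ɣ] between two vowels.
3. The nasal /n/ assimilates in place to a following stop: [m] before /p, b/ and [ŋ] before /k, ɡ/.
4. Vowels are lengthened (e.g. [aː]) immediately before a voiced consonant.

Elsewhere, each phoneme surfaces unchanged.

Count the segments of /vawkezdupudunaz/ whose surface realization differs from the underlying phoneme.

6

Segments that undergo a rule: /a/ → [aː] (rule 4); /e/ → [eː] (rule 4); /u/ → [uː] (rule 4); /d/ → [ð] (rule 2); /u/ → [uː] (rule 4); /a/ → [aː] (rule 4).
All other segments surface unchanged.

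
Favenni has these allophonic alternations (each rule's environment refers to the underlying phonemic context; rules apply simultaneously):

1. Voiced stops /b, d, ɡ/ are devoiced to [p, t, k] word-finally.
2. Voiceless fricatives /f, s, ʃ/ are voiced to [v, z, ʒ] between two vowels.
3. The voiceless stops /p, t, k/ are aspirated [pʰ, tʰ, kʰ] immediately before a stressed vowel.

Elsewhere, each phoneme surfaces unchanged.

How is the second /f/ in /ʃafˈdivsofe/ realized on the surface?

/f/ meets the environment for rule 2 (between two vowels) → [v].

[v]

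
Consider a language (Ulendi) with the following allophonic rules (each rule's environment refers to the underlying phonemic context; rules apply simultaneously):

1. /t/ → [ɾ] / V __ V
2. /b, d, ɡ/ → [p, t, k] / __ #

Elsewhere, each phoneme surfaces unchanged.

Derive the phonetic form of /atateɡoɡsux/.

/a/ (word-initial): no rule targets it → [a].
/t/ (between /a/ and /a/): between two vowels, so rule 1 applies → [ɾ].
/a/ — not in any rule's target class → [a].
/t/ (between /a/ and /e/): between two vowels, so rule 1 applies → [ɾ].
/e/ (between /t/ and /ɡ/): no rule targets it → [e].
/ɡ/ (between /e/ and /o/) is in the target of rule 2 but the environment (word-finally) is not met → [ɡ].
/o/ (between /ɡ/ and /ɡ/) is unaffected → [o].
/ɡ/ (between /o/ and /s/): rule 2 targets it, but not word-finally → unchanged [ɡ].
/s/ — not in any rule's target class → [s].
/u/ (between /s/ and /x/): no rule targets it → [u].
/x/ (word-final) is unaffected → [x].

[aɾaɾeɡoɡsux]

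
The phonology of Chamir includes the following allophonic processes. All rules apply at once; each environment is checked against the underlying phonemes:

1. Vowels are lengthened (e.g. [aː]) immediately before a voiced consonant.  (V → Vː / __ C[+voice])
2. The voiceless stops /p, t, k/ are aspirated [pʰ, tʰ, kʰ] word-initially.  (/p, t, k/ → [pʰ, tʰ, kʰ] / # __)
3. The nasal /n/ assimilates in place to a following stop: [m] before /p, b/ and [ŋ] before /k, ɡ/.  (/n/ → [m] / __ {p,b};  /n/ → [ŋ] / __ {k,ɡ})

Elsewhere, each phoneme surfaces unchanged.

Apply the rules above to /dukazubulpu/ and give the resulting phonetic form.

/u/ (between /d/ and /k/): rule 1 targets it, but not before a voiced consonant → unchanged [u].
/k/ — between /u/ and /a/; rule 2 does not apply here → [k].
/a/ (between /k/ and /z/) occurs before a voiced consonant → [aː] by rule 1.
/u/ — between /z/ and /b/, before a voiced consonant — surfaces as [uː] (rule 1).
/u/ (between /b/ and /l/): before a voiced consonant, so rule 1 applies → [uː].
/p/ — between /l/ and /u/; rule 2 does not apply here → [p].
/u/ — word-final; rule 1 does not apply here → [u].

[dukaːzuːbuːlpu]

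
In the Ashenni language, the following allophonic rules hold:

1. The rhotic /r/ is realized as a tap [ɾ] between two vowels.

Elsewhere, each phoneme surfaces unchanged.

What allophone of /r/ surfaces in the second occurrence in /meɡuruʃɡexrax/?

/r/ — between /x/ and /a/; rule 1 does not apply here → [r].

[r]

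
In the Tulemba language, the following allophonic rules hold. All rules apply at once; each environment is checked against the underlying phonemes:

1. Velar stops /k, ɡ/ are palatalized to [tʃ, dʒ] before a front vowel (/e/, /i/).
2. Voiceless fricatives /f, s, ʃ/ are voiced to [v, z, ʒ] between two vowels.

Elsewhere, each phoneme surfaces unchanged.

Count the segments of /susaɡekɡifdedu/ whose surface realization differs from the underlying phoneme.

3

Segments that undergo a rule: /s/ → [z] (rule 2); /ɡ/ → [dʒ] (rule 1); /ɡ/ → [dʒ] (rule 1).
All other segments surface unchanged.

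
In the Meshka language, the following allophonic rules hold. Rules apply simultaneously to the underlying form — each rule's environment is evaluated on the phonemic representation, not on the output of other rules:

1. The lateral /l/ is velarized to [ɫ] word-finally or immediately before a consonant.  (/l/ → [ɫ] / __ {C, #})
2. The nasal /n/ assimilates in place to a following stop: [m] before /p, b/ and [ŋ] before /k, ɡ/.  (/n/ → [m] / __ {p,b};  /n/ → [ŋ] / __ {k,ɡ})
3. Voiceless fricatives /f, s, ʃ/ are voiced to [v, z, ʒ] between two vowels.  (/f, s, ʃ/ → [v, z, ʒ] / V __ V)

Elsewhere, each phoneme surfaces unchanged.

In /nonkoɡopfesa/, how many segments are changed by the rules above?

Segments that undergo a rule: /n/ → [ŋ] (rule 2); /s/ → [z] (rule 3).
All other segments surface unchanged.

2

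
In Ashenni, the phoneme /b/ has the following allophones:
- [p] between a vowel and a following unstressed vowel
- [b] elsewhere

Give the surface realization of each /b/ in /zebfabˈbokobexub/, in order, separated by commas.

[b], [b], [b], [p], [b]

Occurrence 1 (position 3): no conditioning environment matches → elsewhere allophone [b].
Occurrence 2 (position 6): no conditioning environment matches → elsewhere allophone [b].
Occurrence 3 (position 7): no conditioning environment matches → elsewhere allophone [b].
Occurrence 4 (position 11): between a vowel and a following unstressed vowel → [p].
Occurrence 5 (position 15): no conditioning environment matches → elsewhere allophone [b].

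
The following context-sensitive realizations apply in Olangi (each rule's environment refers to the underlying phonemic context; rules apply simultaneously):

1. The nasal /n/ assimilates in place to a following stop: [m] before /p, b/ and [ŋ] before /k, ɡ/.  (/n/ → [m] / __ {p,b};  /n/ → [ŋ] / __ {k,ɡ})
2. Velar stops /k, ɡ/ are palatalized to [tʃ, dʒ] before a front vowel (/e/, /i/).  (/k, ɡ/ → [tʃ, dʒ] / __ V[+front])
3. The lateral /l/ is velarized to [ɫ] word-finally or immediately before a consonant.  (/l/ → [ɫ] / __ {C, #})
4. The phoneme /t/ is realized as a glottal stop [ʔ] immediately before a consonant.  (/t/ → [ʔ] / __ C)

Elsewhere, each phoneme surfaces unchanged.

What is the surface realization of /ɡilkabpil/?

[dʒiɫkabpiɫ]

/ɡ/ (word-initial) occurs before a front vowel → [dʒ] by rule 2.
/l/ — between /i/ and /k/, word-finally or immediately before a consonant — surfaces as [ɫ] (rule 3).
/k/ (between /l/ and /a/) is in the target of rule 2 but the environment (before a front vowel) is not met → [k].
/l/ (word-final) occurs word-finally or immediately before a consonant → [ɫ] by rule 3.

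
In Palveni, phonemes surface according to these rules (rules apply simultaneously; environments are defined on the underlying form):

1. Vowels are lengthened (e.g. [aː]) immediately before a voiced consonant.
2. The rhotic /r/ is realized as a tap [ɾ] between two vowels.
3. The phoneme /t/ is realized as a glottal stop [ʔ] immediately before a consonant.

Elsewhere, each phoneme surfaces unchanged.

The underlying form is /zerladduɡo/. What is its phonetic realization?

/z/ (word-initial): no rule targets it → [z].
Rule 1 applies to /e/ (between /z/ and /r/: before a voiced consonant) → [eː].
/r/ (between /e/ and /l/) is in the target of rule 2 but the environment (between two vowels) is not met → [r].
/l/ (between /r/ and /a/): no rule targets it → [l].
/a/ (between /l/ and /d/): before a voiced consonant, so rule 1 applies → [aː].
/d/ (between /a/ and /d/) is unaffected → [d].
/d/ (between /d/ and /u/) is unaffected → [d].
/u/ — between /d/ and /ɡ/, before a voiced consonant — surfaces as [uː] (rule 1).
/ɡ/ (between /u/ and /o/) is unaffected → [ɡ].
/o/ (word-final): rule 1 targets it, but not before a voiced consonant → unchanged [o].

[zeːrlaːdduːɡo]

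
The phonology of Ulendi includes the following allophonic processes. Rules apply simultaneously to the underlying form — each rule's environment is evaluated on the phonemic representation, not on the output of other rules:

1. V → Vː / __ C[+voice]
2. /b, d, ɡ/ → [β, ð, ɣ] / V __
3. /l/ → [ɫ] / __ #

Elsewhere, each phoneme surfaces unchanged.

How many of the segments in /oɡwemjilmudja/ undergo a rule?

Segments that undergo a rule: /o/ → [oː] (rule 1); /ɡ/ → [ɣ] (rule 2); /e/ → [eː] (rule 1); /i/ → [iː] (rule 1); /u/ → [uː] (rule 1); /d/ → [ð] (rule 2).
All other segments surface unchanged.

6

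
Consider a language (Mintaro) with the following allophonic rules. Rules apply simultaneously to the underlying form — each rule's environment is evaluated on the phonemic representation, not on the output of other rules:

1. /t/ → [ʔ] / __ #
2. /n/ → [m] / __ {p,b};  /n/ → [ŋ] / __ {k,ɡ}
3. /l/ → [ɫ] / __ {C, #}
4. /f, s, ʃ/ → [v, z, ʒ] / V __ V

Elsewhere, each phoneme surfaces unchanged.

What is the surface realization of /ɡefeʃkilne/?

[ɡeveʃkiɫne]

/ɡ/ stays [ɡ].
/e/ (between /ɡ/ and /f/): no rule targets it → [e].
/f/ (between /e/ and /e/): between two vowels, so rule 4 applies → [v].
/e/ (between /f/ and /ʃ/): no rule targets it → [e].
/ʃ/ (between /e/ and /k/): rule 4 targets it, but not between two vowels → unchanged [ʃ].
/k/ (between /ʃ/ and /i/) is unaffected → [k].
/i/ (between /k/ and /l/): no rule targets it → [i].
/l/ (between /i/ and /n/): word-finally or immediately before a consonant, so rule 3 applies → [ɫ].
/n/ (between /l/ and /e/): rule 2 targets it, but not before a labial or velar stop → unchanged [n].
/e/ (word-final) is unaffected → [e].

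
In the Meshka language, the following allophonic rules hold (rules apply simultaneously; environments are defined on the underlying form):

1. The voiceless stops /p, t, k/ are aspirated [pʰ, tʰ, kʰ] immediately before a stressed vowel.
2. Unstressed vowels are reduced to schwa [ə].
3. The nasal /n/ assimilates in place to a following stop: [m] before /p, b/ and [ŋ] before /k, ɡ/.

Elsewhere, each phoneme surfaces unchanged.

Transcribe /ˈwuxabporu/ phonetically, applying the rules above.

/w/ (word-initial) is unaffected → [w].
/u/ (between /w/ and /x/) is in the target of rule 2 but the environment (in an unstressed syllable) is not met → [u].
/x/ stays [x].
/a/ meets the environment for rule 2 (in an unstressed syllable) → [ə].
/b/ (between /a/ and /p/) is unaffected → [b].
/p/ — between /b/ and /o/; rule 1 does not apply here → [p].
/o/ — between /p/ and /r/, in an unstressed syllable — surfaces as [ə] (rule 2).
/r/ (between /o/ and /u/) is unaffected → [r].
/u/ (word-final) occurs in an unstressed syllable → [ə] by rule 2.

[ˈwuxəbpərə]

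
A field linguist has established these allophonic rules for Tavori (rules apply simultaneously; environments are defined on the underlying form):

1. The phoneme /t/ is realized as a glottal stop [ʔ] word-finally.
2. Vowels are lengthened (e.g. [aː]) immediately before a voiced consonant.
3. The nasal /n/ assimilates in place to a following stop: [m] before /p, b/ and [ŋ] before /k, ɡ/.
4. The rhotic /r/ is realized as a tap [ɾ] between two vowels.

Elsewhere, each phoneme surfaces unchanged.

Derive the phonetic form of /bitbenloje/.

[bitbeːnloːje]

/b/ (word-initial) is unaffected → [b].
/i/ (between /b/ and /t/) fails the environment for rule 2, so it stays [i].
/t/ — between /i/ and /b/; rule 1 does not apply here → [t].
/b/ stays [b].
/e/ — between /b/ and /n/, before a voiced consonant — surfaces as [eː] (rule 2).
/n/ (between /e/ and /l/) fails the environment for rule 3, so it stays [n].
/l/ (between /n/ and /o/): no rule targets it → [l].
/o/ (between /l/ and /j/) occurs before a voiced consonant → [oː] by rule 2.
/j/ (between /o/ and /e/): no rule targets it → [j].
/e/ — word-final; rule 2 does not apply here → [e].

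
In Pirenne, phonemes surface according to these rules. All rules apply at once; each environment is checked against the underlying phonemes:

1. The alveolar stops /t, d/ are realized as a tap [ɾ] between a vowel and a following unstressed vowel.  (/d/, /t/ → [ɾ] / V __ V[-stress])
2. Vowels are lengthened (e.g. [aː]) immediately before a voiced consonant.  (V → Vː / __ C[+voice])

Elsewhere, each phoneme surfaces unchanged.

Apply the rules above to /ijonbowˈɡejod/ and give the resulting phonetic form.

[iːjoːnboːwˈɡeːjoːd]

/i/ (word-initial) occurs before a voiced consonant → [iː] by rule 2.
/j/ (between /i/ and /o/) is unaffected → [j].
/o/ — between /j/ and /n/, before a voiced consonant — surfaces as [oː] (rule 2).
/n/ (between /o/ and /b/): no rule targets it → [n].
/b/ stays [b].
Rule 2 applies to /o/ (between /b/ and /w/: before a voiced consonant) → [oː].
/w/ stays [w].
/ɡ/ (between /w/ and /e/): no rule targets it → [ɡ].
/e/ — between /ɡ/ and /j/, before a voiced consonant — surfaces as [eː] (rule 2).
/j/ — not in any rule's target class → [j].
/o/ (between /j/ and /d/) occurs before a voiced consonant → [oː] by rule 2.
/d/ (word-final) fails the environment for rule 1, so it stays [d].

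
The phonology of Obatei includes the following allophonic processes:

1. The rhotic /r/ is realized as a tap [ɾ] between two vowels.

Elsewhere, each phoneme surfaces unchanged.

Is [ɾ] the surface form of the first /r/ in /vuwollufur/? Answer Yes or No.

/r/ — word-final; rule 1 does not apply here → [r].
The actual realization is [r], not [ɾ].

No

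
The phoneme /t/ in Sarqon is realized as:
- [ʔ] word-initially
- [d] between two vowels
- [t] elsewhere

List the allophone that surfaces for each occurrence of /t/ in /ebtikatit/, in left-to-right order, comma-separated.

[t], [d], [t]

Occurrence 1 (position 3): no conditioning environment matches → elsewhere allophone [t].
Occurrence 2 (position 7): between two vowels → [d].
Occurrence 3 (position 9): no conditioning environment matches → elsewhere allophone [t].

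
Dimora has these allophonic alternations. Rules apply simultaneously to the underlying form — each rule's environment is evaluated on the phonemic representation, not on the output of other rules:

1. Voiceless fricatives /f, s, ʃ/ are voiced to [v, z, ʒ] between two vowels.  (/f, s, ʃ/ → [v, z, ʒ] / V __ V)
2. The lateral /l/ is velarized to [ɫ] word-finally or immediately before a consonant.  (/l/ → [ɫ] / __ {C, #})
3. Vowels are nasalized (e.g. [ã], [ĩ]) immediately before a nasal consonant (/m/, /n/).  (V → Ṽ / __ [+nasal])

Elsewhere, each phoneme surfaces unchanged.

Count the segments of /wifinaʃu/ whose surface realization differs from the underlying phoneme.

Segments that undergo a rule: /f/ → [v] (rule 1); /i/ → [ĩ] (rule 3); /ʃ/ → [ʒ] (rule 1).
All other segments surface unchanged.

3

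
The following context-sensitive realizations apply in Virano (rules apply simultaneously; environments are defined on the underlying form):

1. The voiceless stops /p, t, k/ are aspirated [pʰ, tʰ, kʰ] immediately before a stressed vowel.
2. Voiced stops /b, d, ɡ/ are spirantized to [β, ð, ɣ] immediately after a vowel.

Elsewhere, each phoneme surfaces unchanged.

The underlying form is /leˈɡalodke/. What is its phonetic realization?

[leˈɣaloðke]

/l/ (word-initial): no rule targets it → [l].
/e/ (between /l/ and /ɡ/): no rule targets it → [e].
/ɡ/ (between /e/ and /a/): immediately after a vowel, so rule 2 applies → [ɣ].
/a/ (between /ɡ/ and /l/): no rule targets it → [a].
/l/ (between /a/ and /o/) is unaffected → [l].
/o/ (between /l/ and /d/): no rule targets it → [o].
/d/ (between /o/ and /k/): immediately after a vowel, so rule 2 applies → [ð].
/k/ (between /d/ and /e/): rule 1 targets it, but not immediately before a stressed vowel → unchanged [k].
/e/ (word-final) is unaffected → [e].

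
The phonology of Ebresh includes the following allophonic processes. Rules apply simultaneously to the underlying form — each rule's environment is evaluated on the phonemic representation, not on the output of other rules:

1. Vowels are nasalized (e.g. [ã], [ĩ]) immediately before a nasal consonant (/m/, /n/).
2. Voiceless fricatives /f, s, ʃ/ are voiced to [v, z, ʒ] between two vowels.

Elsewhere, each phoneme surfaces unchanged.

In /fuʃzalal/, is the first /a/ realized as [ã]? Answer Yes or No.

/a/ (between /z/ and /l/) is in the target of rule 1 but the environment (before a nasal consonant) is not met → [a].
The actual realization is [a], not [ã].

No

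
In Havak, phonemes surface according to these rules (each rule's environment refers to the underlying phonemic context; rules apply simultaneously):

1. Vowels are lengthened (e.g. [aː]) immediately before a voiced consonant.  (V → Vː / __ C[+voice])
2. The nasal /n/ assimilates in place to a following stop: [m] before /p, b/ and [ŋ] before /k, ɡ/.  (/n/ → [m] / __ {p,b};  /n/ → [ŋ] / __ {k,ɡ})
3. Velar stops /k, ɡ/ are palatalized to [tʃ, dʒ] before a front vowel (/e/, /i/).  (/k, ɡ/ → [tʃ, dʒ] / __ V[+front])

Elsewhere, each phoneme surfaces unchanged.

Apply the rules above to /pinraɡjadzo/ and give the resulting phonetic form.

/i/ (between /p/ and /n/) occurs before a voiced consonant → [iː] by rule 1.
/n/ (between /i/ and /r/) is in the target of rule 2 but the environment (before a labial or velar stop) is not met → [n].
/a/ — between /r/ and /ɡ/, before a voiced consonant — surfaces as [aː] (rule 1).
/ɡ/ (between /a/ and /j/) fails the environment for rule 3, so it stays [ɡ].
/a/ (between /j/ and /d/) occurs before a voiced consonant → [aː] by rule 1.
/o/ (word-final) is in the target of rule 1 but the environment (before a voiced consonant) is not met → [o].

[piːnraːɡjaːdzo]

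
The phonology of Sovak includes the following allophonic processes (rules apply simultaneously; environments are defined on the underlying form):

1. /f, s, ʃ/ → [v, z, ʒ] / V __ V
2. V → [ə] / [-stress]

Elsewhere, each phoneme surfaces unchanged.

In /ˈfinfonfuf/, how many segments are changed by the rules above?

2

Segments that undergo a rule: /o/ → [ə] (rule 2); /u/ → [ə] (rule 2).
All other segments surface unchanged.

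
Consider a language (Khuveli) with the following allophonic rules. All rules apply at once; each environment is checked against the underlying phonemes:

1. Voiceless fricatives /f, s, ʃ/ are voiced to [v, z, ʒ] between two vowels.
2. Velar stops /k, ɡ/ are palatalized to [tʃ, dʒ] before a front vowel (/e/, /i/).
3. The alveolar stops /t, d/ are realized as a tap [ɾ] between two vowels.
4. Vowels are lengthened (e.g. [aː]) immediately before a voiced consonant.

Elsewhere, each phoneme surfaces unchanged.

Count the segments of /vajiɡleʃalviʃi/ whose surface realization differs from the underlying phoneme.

Segments that undergo a rule: /a/ → [aː] (rule 4); /i/ → [iː] (rule 4); /ʃ/ → [ʒ] (rule 1); /a/ → [aː] (rule 4); /ʃ/ → [ʒ] (rule 1).
All other segments surface unchanged.

5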